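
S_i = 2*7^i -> [2, 14, 98, 686, 4802]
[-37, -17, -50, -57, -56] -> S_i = Random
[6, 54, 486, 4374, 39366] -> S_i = 6*9^i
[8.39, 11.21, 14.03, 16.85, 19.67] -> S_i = 8.39 + 2.82*i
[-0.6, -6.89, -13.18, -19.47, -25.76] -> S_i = -0.60 + -6.29*i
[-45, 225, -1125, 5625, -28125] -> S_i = -45*-5^i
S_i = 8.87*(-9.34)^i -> [8.87, -82.85, 773.78, -7227.1, 67501.14]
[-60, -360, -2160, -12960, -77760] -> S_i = -60*6^i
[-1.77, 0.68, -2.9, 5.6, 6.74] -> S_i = Random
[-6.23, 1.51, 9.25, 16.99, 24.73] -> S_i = -6.23 + 7.74*i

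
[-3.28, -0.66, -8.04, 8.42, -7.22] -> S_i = Random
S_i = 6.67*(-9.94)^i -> [6.67, -66.3, 659.02, -6550.66, 65113.55]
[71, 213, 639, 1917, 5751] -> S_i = 71*3^i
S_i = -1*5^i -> [-1, -5, -25, -125, -625]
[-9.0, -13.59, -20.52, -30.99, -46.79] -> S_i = -9.00*1.51^i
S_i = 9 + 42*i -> [9, 51, 93, 135, 177]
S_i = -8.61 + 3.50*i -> [-8.61, -5.11, -1.61, 1.89, 5.39]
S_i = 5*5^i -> [5, 25, 125, 625, 3125]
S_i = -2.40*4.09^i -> [-2.4, -9.82, -40.15, -164.2, -671.59]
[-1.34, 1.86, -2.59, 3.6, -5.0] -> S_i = -1.34*(-1.39)^i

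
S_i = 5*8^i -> [5, 40, 320, 2560, 20480]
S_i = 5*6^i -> [5, 30, 180, 1080, 6480]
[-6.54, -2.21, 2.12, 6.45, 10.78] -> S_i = -6.54 + 4.33*i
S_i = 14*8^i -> [14, 112, 896, 7168, 57344]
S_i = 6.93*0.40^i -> [6.93, 2.77, 1.11, 0.44, 0.18]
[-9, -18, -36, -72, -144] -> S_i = -9*2^i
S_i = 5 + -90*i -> [5, -85, -175, -265, -355]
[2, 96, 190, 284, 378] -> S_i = 2 + 94*i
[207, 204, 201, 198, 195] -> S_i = 207 + -3*i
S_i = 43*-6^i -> [43, -258, 1548, -9288, 55728]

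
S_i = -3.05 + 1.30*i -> [-3.05, -1.75, -0.45, 0.85, 2.15]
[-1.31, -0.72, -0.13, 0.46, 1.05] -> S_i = -1.31 + 0.59*i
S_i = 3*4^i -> [3, 12, 48, 192, 768]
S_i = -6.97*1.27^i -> [-6.97, -8.85, -11.24, -14.28, -18.13]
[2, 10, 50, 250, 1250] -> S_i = 2*5^i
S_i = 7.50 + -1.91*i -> [7.5, 5.59, 3.68, 1.77, -0.14]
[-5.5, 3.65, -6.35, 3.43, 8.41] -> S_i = Random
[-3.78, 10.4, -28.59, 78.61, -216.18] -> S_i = -3.78*(-2.75)^i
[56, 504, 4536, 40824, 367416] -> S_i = 56*9^i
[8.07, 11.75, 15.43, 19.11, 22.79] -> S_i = 8.07 + 3.68*i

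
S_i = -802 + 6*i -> [-802, -796, -790, -784, -778]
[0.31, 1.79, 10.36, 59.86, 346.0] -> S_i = 0.31*5.78^i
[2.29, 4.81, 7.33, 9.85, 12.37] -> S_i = 2.29 + 2.52*i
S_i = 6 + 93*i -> [6, 99, 192, 285, 378]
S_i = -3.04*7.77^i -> [-3.04, -23.62, -183.53, -1426.06, -11080.46]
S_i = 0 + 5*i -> [0, 5, 10, 15, 20]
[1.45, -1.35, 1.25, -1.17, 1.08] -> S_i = 1.45*(-0.93)^i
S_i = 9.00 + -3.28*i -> [9.0, 5.72, 2.44, -0.84, -4.12]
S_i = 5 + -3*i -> [5, 2, -1, -4, -7]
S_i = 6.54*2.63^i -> [6.54, 17.2, 45.24, 118.97, 312.9]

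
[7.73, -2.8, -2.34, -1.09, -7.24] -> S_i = Random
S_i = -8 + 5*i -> [-8, -3, 2, 7, 12]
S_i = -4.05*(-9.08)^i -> [-4.05, 36.77, -333.91, 3031.88, -27529.51]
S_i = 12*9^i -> [12, 108, 972, 8748, 78732]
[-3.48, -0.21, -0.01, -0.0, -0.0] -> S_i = -3.48*0.06^i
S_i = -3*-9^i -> [-3, 27, -243, 2187, -19683]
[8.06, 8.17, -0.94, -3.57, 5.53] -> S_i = Random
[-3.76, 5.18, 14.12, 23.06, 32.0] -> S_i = -3.76 + 8.94*i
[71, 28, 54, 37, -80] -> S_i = Random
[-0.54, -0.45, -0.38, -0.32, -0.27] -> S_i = -0.54*0.84^i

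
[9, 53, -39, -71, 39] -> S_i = Random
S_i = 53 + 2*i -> [53, 55, 57, 59, 61]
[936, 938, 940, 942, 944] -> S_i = 936 + 2*i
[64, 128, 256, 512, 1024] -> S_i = 64*2^i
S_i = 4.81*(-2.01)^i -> [4.81, -9.67, 19.43, -39.06, 78.51]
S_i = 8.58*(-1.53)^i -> [8.58, -13.13, 20.08, -30.73, 47.02]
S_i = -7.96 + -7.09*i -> [-7.96, -15.05, -22.14, -29.23, -36.32]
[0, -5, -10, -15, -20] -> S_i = 0 + -5*i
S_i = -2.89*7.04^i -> [-2.89, -20.35, -143.23, -1008.36, -7098.86]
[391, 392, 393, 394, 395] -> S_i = 391 + 1*i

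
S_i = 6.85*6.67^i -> [6.85, 45.69, 304.75, 2032.68, 13557.95]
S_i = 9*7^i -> [9, 63, 441, 3087, 21609]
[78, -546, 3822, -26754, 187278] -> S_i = 78*-7^i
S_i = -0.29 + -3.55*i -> [-0.29, -3.84, -7.39, -10.94, -14.49]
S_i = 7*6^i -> [7, 42, 252, 1512, 9072]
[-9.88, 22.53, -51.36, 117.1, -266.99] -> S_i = -9.88*(-2.28)^i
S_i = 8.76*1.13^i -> [8.76, 9.9, 11.19, 12.64, 14.28]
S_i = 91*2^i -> [91, 182, 364, 728, 1456]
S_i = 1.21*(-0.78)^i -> [1.21, -0.94, 0.74, -0.57, 0.45]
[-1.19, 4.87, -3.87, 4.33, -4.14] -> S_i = Random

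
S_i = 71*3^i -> [71, 213, 639, 1917, 5751]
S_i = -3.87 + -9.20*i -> [-3.87, -13.07, -22.27, -31.47, -40.67]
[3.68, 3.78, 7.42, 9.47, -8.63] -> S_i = Random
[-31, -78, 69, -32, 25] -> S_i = Random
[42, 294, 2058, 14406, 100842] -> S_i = 42*7^i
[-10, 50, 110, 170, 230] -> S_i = -10 + 60*i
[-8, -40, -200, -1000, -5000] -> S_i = -8*5^i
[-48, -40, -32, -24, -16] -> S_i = -48 + 8*i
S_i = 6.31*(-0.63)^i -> [6.31, -3.98, 2.5, -1.58, 0.99]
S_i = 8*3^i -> [8, 24, 72, 216, 648]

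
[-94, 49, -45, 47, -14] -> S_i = Random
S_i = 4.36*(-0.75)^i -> [4.36, -3.27, 2.45, -1.84, 1.38]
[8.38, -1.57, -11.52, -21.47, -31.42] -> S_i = 8.38 + -9.95*i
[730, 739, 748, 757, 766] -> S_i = 730 + 9*i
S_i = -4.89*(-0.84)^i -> [-4.89, 4.11, -3.45, 2.9, -2.43]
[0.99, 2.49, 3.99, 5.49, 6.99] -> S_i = 0.99 + 1.50*i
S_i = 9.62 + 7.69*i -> [9.62, 17.31, 25.0, 32.69, 40.38]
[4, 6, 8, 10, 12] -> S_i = 4 + 2*i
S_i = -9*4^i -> [-9, -36, -144, -576, -2304]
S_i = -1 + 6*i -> [-1, 5, 11, 17, 23]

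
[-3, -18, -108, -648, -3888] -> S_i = -3*6^i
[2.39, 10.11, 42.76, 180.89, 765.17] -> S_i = 2.39*4.23^i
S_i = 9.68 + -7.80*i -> [9.68, 1.88, -5.92, -13.72, -21.52]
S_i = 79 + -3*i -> [79, 76, 73, 70, 67]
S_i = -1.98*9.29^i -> [-1.98, -18.39, -170.88, -1587.49, -14747.83]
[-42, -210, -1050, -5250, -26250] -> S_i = -42*5^i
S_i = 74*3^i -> [74, 222, 666, 1998, 5994]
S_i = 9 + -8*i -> [9, 1, -7, -15, -23]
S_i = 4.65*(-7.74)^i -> [4.65, -35.99, 278.57, -2156.13, 16688.48]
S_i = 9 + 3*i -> [9, 12, 15, 18, 21]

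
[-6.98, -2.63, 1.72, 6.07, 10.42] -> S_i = -6.98 + 4.35*i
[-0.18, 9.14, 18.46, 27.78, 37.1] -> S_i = -0.18 + 9.32*i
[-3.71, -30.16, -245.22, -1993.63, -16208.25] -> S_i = -3.71*8.13^i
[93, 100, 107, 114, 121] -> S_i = 93 + 7*i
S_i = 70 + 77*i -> [70, 147, 224, 301, 378]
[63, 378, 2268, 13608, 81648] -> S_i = 63*6^i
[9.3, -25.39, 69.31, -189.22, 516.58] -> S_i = 9.30*(-2.73)^i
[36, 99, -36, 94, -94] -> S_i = Random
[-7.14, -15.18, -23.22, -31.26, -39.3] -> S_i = -7.14 + -8.04*i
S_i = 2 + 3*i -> [2, 5, 8, 11, 14]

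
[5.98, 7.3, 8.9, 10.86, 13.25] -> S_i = 5.98*1.22^i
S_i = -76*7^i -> [-76, -532, -3724, -26068, -182476]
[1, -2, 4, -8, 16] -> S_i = 1*-2^i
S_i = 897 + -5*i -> [897, 892, 887, 882, 877]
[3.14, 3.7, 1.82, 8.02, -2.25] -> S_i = Random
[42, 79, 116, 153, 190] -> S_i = 42 + 37*i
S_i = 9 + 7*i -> [9, 16, 23, 30, 37]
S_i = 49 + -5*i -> [49, 44, 39, 34, 29]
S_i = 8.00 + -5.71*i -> [8.0, 2.29, -3.42, -9.13, -14.84]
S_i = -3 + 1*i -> [-3, -2, -1, 0, 1]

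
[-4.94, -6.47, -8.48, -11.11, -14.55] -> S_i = -4.94*1.31^i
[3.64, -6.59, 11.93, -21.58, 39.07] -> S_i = 3.64*(-1.81)^i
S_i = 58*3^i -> [58, 174, 522, 1566, 4698]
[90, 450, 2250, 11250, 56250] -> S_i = 90*5^i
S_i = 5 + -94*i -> [5, -89, -183, -277, -371]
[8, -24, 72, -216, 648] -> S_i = 8*-3^i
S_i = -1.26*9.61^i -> [-1.26, -12.11, -116.36, -1118.25, -10746.43]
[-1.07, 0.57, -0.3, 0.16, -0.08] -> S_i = -1.07*(-0.53)^i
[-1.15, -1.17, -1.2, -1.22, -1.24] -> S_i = -1.15*1.02^i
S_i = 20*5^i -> [20, 100, 500, 2500, 12500]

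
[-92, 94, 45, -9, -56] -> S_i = Random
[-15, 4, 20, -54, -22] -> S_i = Random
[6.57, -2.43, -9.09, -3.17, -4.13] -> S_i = Random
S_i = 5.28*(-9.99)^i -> [5.28, -52.75, 526.94, -5264.18, 52589.12]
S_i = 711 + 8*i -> [711, 719, 727, 735, 743]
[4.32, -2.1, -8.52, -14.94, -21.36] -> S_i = 4.32 + -6.42*i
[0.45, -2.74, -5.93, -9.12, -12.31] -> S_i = 0.45 + -3.19*i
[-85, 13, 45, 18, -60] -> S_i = Random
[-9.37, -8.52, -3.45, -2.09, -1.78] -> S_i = Random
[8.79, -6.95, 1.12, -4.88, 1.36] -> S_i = Random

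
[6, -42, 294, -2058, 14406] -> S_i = 6*-7^i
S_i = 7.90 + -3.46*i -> [7.9, 4.44, 0.98, -2.48, -5.94]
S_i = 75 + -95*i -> [75, -20, -115, -210, -305]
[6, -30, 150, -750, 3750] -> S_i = 6*-5^i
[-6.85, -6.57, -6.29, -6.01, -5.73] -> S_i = -6.85 + 0.28*i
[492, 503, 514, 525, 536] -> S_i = 492 + 11*i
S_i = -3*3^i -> [-3, -9, -27, -81, -243]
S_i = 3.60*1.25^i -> [3.6, 4.5, 5.62, 7.03, 8.79]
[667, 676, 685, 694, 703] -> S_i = 667 + 9*i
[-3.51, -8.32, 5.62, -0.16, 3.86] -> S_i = Random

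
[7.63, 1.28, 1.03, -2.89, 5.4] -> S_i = Random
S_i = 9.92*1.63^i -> [9.92, 16.17, 26.36, 42.96, 70.03]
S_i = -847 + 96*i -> [-847, -751, -655, -559, -463]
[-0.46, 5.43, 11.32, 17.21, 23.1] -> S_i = -0.46 + 5.89*i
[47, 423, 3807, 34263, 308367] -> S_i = 47*9^i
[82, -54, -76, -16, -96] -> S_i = Random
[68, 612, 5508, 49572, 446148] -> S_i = 68*9^i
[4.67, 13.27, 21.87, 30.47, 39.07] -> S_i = 4.67 + 8.60*i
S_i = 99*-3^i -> [99, -297, 891, -2673, 8019]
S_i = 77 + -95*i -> [77, -18, -113, -208, -303]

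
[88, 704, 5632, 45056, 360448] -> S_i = 88*8^i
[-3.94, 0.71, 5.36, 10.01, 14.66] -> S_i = -3.94 + 4.65*i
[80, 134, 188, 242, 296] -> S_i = 80 + 54*i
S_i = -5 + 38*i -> [-5, 33, 71, 109, 147]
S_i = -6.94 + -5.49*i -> [-6.94, -12.43, -17.92, -23.41, -28.9]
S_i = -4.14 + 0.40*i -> [-4.14, -3.74, -3.34, -2.94, -2.54]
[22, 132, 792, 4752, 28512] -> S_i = 22*6^i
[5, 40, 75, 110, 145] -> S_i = 5 + 35*i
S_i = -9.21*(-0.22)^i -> [-9.21, 2.03, -0.45, 0.1, -0.02]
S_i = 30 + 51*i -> [30, 81, 132, 183, 234]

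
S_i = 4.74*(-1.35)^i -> [4.74, -6.4, 8.64, -11.66, 15.74]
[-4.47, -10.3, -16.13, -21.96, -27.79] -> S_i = -4.47 + -5.83*i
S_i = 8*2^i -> [8, 16, 32, 64, 128]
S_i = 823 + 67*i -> [823, 890, 957, 1024, 1091]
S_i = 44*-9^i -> [44, -396, 3564, -32076, 288684]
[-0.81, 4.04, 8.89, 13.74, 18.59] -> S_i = -0.81 + 4.85*i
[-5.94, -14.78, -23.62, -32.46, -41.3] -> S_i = -5.94 + -8.84*i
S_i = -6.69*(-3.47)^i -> [-6.69, 23.21, -80.55, 279.52, -969.94]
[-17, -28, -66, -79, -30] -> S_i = Random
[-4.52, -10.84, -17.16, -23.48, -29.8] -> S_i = -4.52 + -6.32*i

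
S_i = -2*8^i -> [-2, -16, -128, -1024, -8192]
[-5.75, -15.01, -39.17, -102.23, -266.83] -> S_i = -5.75*2.61^i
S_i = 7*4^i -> [7, 28, 112, 448, 1792]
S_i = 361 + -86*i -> [361, 275, 189, 103, 17]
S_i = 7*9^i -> [7, 63, 567, 5103, 45927]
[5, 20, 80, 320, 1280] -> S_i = 5*4^i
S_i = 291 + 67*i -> [291, 358, 425, 492, 559]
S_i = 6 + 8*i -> [6, 14, 22, 30, 38]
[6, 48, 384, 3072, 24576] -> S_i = 6*8^i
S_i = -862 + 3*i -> [-862, -859, -856, -853, -850]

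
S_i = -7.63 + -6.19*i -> [-7.63, -13.82, -20.01, -26.2, -32.39]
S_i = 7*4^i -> [7, 28, 112, 448, 1792]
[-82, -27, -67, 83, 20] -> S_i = Random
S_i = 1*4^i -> [1, 4, 16, 64, 256]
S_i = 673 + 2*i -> [673, 675, 677, 679, 681]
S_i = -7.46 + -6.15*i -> [-7.46, -13.61, -19.76, -25.91, -32.06]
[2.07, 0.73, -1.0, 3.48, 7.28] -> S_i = Random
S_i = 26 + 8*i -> [26, 34, 42, 50, 58]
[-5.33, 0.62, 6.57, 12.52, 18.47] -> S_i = -5.33 + 5.95*i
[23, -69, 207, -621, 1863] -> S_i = 23*-3^i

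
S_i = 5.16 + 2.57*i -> [5.16, 7.73, 10.3, 12.87, 15.44]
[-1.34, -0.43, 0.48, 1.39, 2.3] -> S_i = -1.34 + 0.91*i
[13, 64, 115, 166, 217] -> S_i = 13 + 51*i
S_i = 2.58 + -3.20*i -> [2.58, -0.62, -3.82, -7.02, -10.22]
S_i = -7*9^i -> [-7, -63, -567, -5103, -45927]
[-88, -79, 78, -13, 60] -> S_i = Random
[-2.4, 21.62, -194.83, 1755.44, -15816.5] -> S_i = -2.40*(-9.01)^i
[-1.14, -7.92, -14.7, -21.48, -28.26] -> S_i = -1.14 + -6.78*i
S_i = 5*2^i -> [5, 10, 20, 40, 80]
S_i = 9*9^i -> [9, 81, 729, 6561, 59049]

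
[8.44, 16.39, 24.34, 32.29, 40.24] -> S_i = 8.44 + 7.95*i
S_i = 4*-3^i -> [4, -12, 36, -108, 324]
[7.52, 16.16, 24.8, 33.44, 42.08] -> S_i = 7.52 + 8.64*i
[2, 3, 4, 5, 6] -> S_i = 2 + 1*i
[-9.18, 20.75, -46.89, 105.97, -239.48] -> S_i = -9.18*(-2.26)^i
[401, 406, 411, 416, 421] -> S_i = 401 + 5*i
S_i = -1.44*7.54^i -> [-1.44, -10.86, -81.87, -617.27, -4654.23]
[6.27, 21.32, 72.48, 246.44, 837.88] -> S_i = 6.27*3.40^i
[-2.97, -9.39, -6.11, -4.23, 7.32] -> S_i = Random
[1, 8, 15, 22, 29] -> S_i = 1 + 7*i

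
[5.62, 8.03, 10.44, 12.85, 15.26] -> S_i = 5.62 + 2.41*i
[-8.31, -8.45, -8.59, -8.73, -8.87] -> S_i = -8.31 + -0.14*i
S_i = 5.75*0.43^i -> [5.75, 2.47, 1.06, 0.46, 0.2]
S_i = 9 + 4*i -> [9, 13, 17, 21, 25]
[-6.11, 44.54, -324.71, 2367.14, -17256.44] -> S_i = -6.11*(-7.29)^i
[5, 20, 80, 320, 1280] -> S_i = 5*4^i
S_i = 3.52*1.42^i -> [3.52, 5.0, 7.1, 10.08, 14.31]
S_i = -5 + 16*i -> [-5, 11, 27, 43, 59]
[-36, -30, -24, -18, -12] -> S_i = -36 + 6*i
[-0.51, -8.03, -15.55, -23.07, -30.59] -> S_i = -0.51 + -7.52*i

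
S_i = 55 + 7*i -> [55, 62, 69, 76, 83]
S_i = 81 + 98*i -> [81, 179, 277, 375, 473]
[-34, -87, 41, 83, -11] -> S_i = Random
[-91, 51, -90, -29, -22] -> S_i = Random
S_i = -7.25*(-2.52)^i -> [-7.25, 18.27, -46.04, 116.02, -292.37]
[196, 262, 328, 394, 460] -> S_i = 196 + 66*i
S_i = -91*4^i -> [-91, -364, -1456, -5824, -23296]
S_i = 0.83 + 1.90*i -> [0.83, 2.73, 4.63, 6.53, 8.43]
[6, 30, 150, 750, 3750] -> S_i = 6*5^i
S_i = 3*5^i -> [3, 15, 75, 375, 1875]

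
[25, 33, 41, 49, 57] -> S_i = 25 + 8*i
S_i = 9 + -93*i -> [9, -84, -177, -270, -363]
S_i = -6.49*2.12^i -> [-6.49, -13.76, -29.17, -61.84, -131.1]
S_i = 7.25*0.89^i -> [7.25, 6.45, 5.74, 5.11, 4.55]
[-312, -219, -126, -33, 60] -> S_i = -312 + 93*i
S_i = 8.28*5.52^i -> [8.28, 45.71, 252.29, 1392.67, 7687.53]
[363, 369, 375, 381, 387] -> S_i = 363 + 6*i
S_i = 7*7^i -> [7, 49, 343, 2401, 16807]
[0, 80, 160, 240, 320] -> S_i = 0 + 80*i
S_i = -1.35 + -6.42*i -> [-1.35, -7.77, -14.19, -20.61, -27.03]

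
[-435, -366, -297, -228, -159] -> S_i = -435 + 69*i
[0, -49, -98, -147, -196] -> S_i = 0 + -49*i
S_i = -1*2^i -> [-1, -2, -4, -8, -16]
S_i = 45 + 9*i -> [45, 54, 63, 72, 81]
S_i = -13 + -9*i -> [-13, -22, -31, -40, -49]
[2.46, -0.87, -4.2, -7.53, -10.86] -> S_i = 2.46 + -3.33*i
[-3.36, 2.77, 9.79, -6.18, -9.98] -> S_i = Random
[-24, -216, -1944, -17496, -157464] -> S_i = -24*9^i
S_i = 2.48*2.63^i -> [2.48, 6.52, 17.15, 45.11, 118.65]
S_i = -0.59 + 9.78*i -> [-0.59, 9.19, 18.97, 28.75, 38.53]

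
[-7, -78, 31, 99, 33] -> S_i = Random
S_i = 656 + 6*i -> [656, 662, 668, 674, 680]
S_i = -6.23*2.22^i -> [-6.23, -13.83, -30.7, -68.16, -151.32]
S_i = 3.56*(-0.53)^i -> [3.56, -1.89, 1.0, -0.53, 0.28]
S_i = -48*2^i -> [-48, -96, -192, -384, -768]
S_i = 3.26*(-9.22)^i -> [3.26, -30.06, 277.13, -2555.11, 23558.16]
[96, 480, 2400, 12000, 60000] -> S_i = 96*5^i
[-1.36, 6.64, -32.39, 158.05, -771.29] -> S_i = -1.36*(-4.88)^i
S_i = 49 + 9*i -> [49, 58, 67, 76, 85]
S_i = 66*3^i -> [66, 198, 594, 1782, 5346]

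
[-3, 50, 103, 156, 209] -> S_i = -3 + 53*i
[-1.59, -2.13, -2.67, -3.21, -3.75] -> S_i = -1.59 + -0.54*i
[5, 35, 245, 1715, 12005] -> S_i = 5*7^i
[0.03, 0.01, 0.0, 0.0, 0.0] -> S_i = 0.03*0.27^i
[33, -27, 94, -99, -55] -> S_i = Random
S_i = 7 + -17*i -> [7, -10, -27, -44, -61]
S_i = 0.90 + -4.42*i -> [0.9, -3.52, -7.94, -12.36, -16.78]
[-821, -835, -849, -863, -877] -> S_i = -821 + -14*i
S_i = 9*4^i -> [9, 36, 144, 576, 2304]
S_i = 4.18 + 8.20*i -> [4.18, 12.38, 20.58, 28.78, 36.98]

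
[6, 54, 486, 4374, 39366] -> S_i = 6*9^i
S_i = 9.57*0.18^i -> [9.57, 1.72, 0.31, 0.06, 0.01]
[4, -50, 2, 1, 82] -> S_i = Random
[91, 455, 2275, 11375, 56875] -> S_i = 91*5^i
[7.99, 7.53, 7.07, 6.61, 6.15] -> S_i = 7.99 + -0.46*i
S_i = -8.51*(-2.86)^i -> [-8.51, 24.34, -69.61, 199.08, -569.37]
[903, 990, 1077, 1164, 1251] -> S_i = 903 + 87*i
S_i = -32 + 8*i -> [-32, -24, -16, -8, 0]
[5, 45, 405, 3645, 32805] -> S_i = 5*9^i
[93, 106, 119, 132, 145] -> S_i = 93 + 13*i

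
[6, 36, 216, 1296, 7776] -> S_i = 6*6^i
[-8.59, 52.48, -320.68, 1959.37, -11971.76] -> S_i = -8.59*(-6.11)^i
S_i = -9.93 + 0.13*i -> [-9.93, -9.8, -9.67, -9.54, -9.41]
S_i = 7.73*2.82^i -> [7.73, 21.8, 61.47, 173.35, 488.85]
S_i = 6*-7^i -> [6, -42, 294, -2058, 14406]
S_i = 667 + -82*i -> [667, 585, 503, 421, 339]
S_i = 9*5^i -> [9, 45, 225, 1125, 5625]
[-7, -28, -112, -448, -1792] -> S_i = -7*4^i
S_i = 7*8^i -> [7, 56, 448, 3584, 28672]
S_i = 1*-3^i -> [1, -3, 9, -27, 81]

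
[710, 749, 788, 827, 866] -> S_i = 710 + 39*i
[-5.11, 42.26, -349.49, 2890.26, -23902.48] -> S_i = -5.11*(-8.27)^i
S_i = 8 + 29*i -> [8, 37, 66, 95, 124]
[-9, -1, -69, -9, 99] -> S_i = Random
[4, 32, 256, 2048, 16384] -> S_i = 4*8^i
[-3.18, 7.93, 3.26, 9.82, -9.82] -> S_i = Random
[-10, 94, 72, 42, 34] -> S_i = Random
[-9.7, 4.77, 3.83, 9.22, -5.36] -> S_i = Random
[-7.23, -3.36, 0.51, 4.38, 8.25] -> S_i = -7.23 + 3.87*i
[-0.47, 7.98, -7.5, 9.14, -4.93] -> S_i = Random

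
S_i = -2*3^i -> [-2, -6, -18, -54, -162]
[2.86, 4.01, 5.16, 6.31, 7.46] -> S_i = 2.86 + 1.15*i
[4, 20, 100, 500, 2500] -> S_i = 4*5^i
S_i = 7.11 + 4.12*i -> [7.11, 11.23, 15.35, 19.47, 23.59]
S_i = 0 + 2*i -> [0, 2, 4, 6, 8]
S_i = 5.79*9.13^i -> [5.79, 52.86, 482.64, 4406.47, 40231.08]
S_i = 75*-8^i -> [75, -600, 4800, -38400, 307200]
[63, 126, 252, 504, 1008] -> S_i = 63*2^i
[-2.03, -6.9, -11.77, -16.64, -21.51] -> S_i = -2.03 + -4.87*i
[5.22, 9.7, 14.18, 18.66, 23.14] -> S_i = 5.22 + 4.48*i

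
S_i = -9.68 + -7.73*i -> [-9.68, -17.41, -25.14, -32.87, -40.6]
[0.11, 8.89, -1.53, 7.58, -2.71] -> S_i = Random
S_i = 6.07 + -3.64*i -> [6.07, 2.43, -1.21, -4.85, -8.49]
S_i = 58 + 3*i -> [58, 61, 64, 67, 70]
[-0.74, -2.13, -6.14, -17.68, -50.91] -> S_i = -0.74*2.88^i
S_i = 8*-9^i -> [8, -72, 648, -5832, 52488]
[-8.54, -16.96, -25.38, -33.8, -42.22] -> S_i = -8.54 + -8.42*i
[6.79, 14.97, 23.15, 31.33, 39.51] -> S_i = 6.79 + 8.18*i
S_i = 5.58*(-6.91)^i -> [5.58, -38.56, 266.43, -1841.06, 12721.74]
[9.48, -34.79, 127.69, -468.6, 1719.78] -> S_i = 9.48*(-3.67)^i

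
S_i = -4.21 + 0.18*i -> [-4.21, -4.03, -3.85, -3.67, -3.49]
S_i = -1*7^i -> [-1, -7, -49, -343, -2401]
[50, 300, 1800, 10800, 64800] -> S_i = 50*6^i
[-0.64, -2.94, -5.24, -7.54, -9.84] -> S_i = -0.64 + -2.30*i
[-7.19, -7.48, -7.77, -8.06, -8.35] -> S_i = -7.19 + -0.29*i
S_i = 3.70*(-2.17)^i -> [3.7, -8.03, 17.42, -37.81, 82.04]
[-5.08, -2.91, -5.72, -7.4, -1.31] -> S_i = Random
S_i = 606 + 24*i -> [606, 630, 654, 678, 702]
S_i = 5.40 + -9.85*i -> [5.4, -4.45, -14.3, -24.15, -34.0]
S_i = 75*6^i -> [75, 450, 2700, 16200, 97200]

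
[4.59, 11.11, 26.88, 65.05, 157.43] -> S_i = 4.59*2.42^i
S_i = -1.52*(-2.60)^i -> [-1.52, 3.95, -10.28, 26.72, -69.46]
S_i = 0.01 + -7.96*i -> [0.01, -7.95, -15.91, -23.87, -31.83]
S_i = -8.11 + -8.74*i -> [-8.11, -16.85, -25.59, -34.33, -43.07]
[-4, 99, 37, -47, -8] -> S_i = Random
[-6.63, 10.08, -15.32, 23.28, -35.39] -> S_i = -6.63*(-1.52)^i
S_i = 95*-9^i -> [95, -855, 7695, -69255, 623295]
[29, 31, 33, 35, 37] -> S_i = 29 + 2*i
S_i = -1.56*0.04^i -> [-1.56, -0.06, -0.0, -0.0, -0.0]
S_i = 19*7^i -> [19, 133, 931, 6517, 45619]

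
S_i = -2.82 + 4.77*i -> [-2.82, 1.95, 6.72, 11.49, 16.26]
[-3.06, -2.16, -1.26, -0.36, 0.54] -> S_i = -3.06 + 0.90*i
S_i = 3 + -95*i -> [3, -92, -187, -282, -377]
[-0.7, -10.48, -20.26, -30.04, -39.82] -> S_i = -0.70 + -9.78*i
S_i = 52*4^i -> [52, 208, 832, 3328, 13312]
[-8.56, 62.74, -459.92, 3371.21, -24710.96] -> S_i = -8.56*(-7.33)^i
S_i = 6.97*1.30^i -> [6.97, 9.06, 11.78, 15.31, 19.91]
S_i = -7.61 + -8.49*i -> [-7.61, -16.1, -24.59, -33.08, -41.57]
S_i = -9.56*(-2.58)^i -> [-9.56, 24.66, -63.64, 164.18, -423.58]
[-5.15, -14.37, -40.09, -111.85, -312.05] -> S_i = -5.15*2.79^i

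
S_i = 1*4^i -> [1, 4, 16, 64, 256]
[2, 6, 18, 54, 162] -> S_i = 2*3^i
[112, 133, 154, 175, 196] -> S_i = 112 + 21*i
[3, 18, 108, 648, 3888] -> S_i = 3*6^i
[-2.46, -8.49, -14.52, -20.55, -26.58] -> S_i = -2.46 + -6.03*i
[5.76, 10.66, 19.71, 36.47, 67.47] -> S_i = 5.76*1.85^i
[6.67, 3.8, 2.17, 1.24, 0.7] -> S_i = 6.67*0.57^i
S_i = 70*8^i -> [70, 560, 4480, 35840, 286720]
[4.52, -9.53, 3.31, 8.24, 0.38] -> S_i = Random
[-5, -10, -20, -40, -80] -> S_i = -5*2^i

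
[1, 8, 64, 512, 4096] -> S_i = 1*8^i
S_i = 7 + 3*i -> [7, 10, 13, 16, 19]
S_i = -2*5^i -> [-2, -10, -50, -250, -1250]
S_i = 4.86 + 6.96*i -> [4.86, 11.82, 18.78, 25.74, 32.7]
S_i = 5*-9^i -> [5, -45, 405, -3645, 32805]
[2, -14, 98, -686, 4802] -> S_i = 2*-7^i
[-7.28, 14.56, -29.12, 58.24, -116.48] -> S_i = -7.28*(-2.00)^i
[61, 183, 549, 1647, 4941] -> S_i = 61*3^i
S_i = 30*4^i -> [30, 120, 480, 1920, 7680]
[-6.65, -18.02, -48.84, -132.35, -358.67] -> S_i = -6.65*2.71^i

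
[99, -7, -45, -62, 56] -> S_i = Random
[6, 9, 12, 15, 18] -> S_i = 6 + 3*i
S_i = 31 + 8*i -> [31, 39, 47, 55, 63]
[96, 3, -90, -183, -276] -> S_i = 96 + -93*i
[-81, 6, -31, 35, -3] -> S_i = Random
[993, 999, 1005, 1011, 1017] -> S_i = 993 + 6*i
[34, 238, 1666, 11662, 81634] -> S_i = 34*7^i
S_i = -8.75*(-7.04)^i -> [-8.75, 61.6, -433.66, 3052.99, -21493.08]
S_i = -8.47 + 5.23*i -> [-8.47, -3.24, 1.99, 7.22, 12.45]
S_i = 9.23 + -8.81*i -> [9.23, 0.42, -8.39, -17.2, -26.01]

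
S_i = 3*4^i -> [3, 12, 48, 192, 768]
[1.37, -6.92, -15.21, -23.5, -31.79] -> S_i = 1.37 + -8.29*i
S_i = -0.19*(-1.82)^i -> [-0.19, 0.35, -0.63, 1.15, -2.08]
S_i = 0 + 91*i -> [0, 91, 182, 273, 364]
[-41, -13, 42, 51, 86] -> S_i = Random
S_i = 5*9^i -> [5, 45, 405, 3645, 32805]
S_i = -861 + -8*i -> [-861, -869, -877, -885, -893]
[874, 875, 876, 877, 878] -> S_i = 874 + 1*i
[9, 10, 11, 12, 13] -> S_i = 9 + 1*i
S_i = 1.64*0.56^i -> [1.64, 0.92, 0.51, 0.29, 0.16]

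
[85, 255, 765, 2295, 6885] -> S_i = 85*3^i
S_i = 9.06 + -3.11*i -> [9.06, 5.95, 2.84, -0.27, -3.38]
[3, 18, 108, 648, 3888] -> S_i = 3*6^i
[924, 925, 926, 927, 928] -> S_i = 924 + 1*i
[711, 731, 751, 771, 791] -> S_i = 711 + 20*i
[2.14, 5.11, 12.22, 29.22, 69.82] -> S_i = 2.14*2.39^i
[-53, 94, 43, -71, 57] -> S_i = Random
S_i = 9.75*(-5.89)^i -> [9.75, -57.43, 338.25, -1992.28, 11734.53]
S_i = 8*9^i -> [8, 72, 648, 5832, 52488]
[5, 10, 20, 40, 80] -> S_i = 5*2^i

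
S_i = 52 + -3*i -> [52, 49, 46, 43, 40]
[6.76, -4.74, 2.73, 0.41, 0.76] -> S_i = Random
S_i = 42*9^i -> [42, 378, 3402, 30618, 275562]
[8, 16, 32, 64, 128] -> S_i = 8*2^i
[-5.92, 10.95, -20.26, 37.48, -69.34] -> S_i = -5.92*(-1.85)^i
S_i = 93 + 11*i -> [93, 104, 115, 126, 137]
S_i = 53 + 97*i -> [53, 150, 247, 344, 441]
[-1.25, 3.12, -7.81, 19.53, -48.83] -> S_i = -1.25*(-2.50)^i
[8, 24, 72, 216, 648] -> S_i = 8*3^i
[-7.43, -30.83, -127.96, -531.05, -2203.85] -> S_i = -7.43*4.15^i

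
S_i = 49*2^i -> [49, 98, 196, 392, 784]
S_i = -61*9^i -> [-61, -549, -4941, -44469, -400221]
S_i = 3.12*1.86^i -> [3.12, 5.8, 10.79, 20.08, 37.34]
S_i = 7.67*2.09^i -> [7.67, 16.03, 33.5, 70.02, 146.35]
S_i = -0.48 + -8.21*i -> [-0.48, -8.69, -16.9, -25.11, -33.32]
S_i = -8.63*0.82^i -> [-8.63, -7.08, -5.8, -4.76, -3.9]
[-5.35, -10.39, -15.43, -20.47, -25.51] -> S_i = -5.35 + -5.04*i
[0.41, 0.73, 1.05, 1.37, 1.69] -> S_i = 0.41 + 0.32*i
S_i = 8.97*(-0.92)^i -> [8.97, -8.25, 7.59, -6.98, 6.43]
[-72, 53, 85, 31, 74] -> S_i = Random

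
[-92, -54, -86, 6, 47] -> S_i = Random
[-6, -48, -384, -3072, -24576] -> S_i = -6*8^i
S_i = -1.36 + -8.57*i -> [-1.36, -9.93, -18.5, -27.07, -35.64]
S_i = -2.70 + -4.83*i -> [-2.7, -7.53, -12.36, -17.19, -22.02]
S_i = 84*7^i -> [84, 588, 4116, 28812, 201684]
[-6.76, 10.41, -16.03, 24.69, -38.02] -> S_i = -6.76*(-1.54)^i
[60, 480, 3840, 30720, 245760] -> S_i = 60*8^i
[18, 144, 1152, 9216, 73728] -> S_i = 18*8^i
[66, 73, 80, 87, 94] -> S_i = 66 + 7*i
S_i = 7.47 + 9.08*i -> [7.47, 16.55, 25.63, 34.71, 43.79]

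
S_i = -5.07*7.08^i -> [-5.07, -35.9, -254.14, -1799.32, -12739.17]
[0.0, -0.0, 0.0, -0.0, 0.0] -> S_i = 0.00*(-0.36)^i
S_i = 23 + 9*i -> [23, 32, 41, 50, 59]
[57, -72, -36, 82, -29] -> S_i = Random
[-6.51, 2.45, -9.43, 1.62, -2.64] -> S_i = Random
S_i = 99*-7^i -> [99, -693, 4851, -33957, 237699]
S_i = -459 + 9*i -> [-459, -450, -441, -432, -423]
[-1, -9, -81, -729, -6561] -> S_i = -1*9^i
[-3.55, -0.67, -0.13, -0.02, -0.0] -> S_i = -3.55*0.19^i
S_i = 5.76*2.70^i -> [5.76, 15.55, 41.99, 113.37, 306.11]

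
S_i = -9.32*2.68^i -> [-9.32, -24.98, -66.94, -179.4, -480.79]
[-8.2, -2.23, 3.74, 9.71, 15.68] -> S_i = -8.20 + 5.97*i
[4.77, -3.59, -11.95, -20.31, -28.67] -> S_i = 4.77 + -8.36*i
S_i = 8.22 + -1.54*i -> [8.22, 6.68, 5.14, 3.6, 2.06]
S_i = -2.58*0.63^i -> [-2.58, -1.63, -1.02, -0.65, -0.41]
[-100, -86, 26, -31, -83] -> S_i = Random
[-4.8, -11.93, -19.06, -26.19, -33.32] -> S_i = -4.80 + -7.13*i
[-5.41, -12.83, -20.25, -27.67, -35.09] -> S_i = -5.41 + -7.42*i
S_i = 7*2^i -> [7, 14, 28, 56, 112]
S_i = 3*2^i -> [3, 6, 12, 24, 48]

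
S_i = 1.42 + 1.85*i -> [1.42, 3.27, 5.12, 6.97, 8.82]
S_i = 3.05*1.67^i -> [3.05, 5.09, 8.51, 14.21, 23.72]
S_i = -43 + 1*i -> [-43, -42, -41, -40, -39]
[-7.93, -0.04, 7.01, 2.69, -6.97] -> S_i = Random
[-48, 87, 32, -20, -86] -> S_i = Random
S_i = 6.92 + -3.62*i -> [6.92, 3.3, -0.32, -3.94, -7.56]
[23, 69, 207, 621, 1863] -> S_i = 23*3^i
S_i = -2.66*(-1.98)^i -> [-2.66, 5.27, -10.43, 20.65, -40.88]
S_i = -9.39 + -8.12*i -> [-9.39, -17.51, -25.63, -33.75, -41.87]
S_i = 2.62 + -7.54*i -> [2.62, -4.92, -12.46, -20.0, -27.54]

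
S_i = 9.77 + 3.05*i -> [9.77, 12.82, 15.87, 18.92, 21.97]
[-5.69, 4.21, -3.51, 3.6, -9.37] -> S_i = Random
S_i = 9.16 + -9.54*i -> [9.16, -0.38, -9.92, -19.46, -29.0]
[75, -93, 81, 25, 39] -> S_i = Random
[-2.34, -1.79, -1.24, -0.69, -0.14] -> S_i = -2.34 + 0.55*i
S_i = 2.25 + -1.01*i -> [2.25, 1.24, 0.23, -0.78, -1.79]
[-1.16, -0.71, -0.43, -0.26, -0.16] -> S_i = -1.16*0.61^i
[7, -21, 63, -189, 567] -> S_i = 7*-3^i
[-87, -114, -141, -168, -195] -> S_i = -87 + -27*i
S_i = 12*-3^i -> [12, -36, 108, -324, 972]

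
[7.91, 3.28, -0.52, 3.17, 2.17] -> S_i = Random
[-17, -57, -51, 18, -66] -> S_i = Random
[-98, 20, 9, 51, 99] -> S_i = Random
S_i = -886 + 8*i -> [-886, -878, -870, -862, -854]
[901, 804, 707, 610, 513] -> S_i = 901 + -97*i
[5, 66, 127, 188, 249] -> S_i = 5 + 61*i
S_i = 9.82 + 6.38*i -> [9.82, 16.2, 22.58, 28.96, 35.34]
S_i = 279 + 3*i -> [279, 282, 285, 288, 291]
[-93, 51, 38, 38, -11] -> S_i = Random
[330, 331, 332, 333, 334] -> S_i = 330 + 1*i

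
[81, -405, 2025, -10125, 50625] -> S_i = 81*-5^i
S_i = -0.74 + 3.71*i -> [-0.74, 2.97, 6.68, 10.39, 14.1]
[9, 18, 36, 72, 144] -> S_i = 9*2^i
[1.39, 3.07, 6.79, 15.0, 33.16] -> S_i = 1.39*2.21^i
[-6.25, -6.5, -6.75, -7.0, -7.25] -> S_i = -6.25 + -0.25*i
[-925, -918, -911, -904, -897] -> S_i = -925 + 7*i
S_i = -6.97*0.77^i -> [-6.97, -5.37, -4.13, -3.18, -2.45]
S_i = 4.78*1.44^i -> [4.78, 6.88, 9.91, 14.27, 20.55]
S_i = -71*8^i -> [-71, -568, -4544, -36352, -290816]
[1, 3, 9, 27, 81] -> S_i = 1*3^i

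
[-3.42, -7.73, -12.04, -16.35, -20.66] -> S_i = -3.42 + -4.31*i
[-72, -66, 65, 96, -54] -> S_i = Random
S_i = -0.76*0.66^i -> [-0.76, -0.5, -0.33, -0.22, -0.14]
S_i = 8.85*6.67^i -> [8.85, 59.03, 393.73, 2626.16, 17516.47]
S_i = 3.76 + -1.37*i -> [3.76, 2.39, 1.02, -0.35, -1.72]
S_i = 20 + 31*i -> [20, 51, 82, 113, 144]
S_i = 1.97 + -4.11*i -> [1.97, -2.14, -6.25, -10.36, -14.47]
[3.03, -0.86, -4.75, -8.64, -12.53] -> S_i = 3.03 + -3.89*i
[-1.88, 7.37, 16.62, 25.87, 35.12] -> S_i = -1.88 + 9.25*i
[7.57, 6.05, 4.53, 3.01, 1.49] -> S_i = 7.57 + -1.52*i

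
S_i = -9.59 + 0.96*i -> [-9.59, -8.63, -7.67, -6.71, -5.75]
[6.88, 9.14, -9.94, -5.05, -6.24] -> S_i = Random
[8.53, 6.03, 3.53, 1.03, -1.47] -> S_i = 8.53 + -2.50*i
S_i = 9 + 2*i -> [9, 11, 13, 15, 17]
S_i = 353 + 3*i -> [353, 356, 359, 362, 365]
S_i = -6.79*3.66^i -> [-6.79, -24.85, -90.96, -332.9, -1218.41]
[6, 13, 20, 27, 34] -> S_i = 6 + 7*i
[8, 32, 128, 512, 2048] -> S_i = 8*4^i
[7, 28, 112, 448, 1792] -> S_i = 7*4^i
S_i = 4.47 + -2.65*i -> [4.47, 1.82, -0.83, -3.48, -6.13]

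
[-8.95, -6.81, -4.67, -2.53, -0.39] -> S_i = -8.95 + 2.14*i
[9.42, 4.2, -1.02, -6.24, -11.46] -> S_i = 9.42 + -5.22*i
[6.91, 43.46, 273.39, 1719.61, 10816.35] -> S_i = 6.91*6.29^i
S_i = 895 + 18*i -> [895, 913, 931, 949, 967]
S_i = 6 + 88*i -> [6, 94, 182, 270, 358]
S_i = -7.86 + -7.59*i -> [-7.86, -15.45, -23.04, -30.63, -38.22]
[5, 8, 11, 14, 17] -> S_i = 5 + 3*i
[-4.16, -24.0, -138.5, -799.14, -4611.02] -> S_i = -4.16*5.77^i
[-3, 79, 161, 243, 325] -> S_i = -3 + 82*i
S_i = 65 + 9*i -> [65, 74, 83, 92, 101]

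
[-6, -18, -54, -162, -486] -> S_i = -6*3^i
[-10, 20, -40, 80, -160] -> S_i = -10*-2^i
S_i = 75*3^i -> [75, 225, 675, 2025, 6075]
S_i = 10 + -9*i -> [10, 1, -8, -17, -26]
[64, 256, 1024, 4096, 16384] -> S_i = 64*4^i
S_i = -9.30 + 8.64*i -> [-9.3, -0.66, 7.98, 16.62, 25.26]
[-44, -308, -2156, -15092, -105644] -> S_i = -44*7^i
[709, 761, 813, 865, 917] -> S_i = 709 + 52*i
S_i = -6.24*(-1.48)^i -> [-6.24, 9.24, -13.67, 20.23, -29.94]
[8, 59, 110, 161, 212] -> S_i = 8 + 51*i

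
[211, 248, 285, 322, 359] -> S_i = 211 + 37*i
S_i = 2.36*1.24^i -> [2.36, 2.93, 3.63, 4.5, 5.58]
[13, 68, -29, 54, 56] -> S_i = Random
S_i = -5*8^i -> [-5, -40, -320, -2560, -20480]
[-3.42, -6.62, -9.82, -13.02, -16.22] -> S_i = -3.42 + -3.20*i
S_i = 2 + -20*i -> [2, -18, -38, -58, -78]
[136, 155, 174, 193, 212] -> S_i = 136 + 19*i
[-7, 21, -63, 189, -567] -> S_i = -7*-3^i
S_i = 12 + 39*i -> [12, 51, 90, 129, 168]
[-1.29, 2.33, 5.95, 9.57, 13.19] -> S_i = -1.29 + 3.62*i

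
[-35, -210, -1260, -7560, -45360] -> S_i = -35*6^i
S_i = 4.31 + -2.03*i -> [4.31, 2.28, 0.25, -1.78, -3.81]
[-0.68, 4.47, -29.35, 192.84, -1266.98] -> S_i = -0.68*(-6.57)^i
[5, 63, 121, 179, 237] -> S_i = 5 + 58*i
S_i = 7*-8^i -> [7, -56, 448, -3584, 28672]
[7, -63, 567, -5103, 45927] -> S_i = 7*-9^i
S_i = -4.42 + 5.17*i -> [-4.42, 0.75, 5.92, 11.09, 16.26]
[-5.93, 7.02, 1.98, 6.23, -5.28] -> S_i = Random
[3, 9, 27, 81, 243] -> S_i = 3*3^i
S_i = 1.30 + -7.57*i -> [1.3, -6.27, -13.84, -21.41, -28.98]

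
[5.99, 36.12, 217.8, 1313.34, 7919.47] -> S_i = 5.99*6.03^i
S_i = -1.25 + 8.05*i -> [-1.25, 6.8, 14.85, 22.9, 30.95]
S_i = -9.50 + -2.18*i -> [-9.5, -11.68, -13.86, -16.04, -18.22]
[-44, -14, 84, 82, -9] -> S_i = Random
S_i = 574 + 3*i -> [574, 577, 580, 583, 586]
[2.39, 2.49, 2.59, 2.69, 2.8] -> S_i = 2.39*1.04^i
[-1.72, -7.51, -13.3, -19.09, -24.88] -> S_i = -1.72 + -5.79*i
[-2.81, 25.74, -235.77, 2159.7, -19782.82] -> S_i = -2.81*(-9.16)^i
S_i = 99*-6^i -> [99, -594, 3564, -21384, 128304]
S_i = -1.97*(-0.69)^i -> [-1.97, 1.36, -0.94, 0.65, -0.45]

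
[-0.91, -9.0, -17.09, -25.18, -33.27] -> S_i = -0.91 + -8.09*i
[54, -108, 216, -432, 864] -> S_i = 54*-2^i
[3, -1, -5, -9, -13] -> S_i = 3 + -4*i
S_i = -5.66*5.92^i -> [-5.66, -33.51, -198.36, -1174.31, -6951.9]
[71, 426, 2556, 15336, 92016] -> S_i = 71*6^i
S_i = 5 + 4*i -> [5, 9, 13, 17, 21]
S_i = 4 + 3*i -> [4, 7, 10, 13, 16]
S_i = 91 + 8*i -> [91, 99, 107, 115, 123]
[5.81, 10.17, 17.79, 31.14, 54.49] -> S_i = 5.81*1.75^i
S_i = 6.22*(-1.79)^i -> [6.22, -11.13, 19.93, -35.67, 63.86]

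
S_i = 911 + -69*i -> [911, 842, 773, 704, 635]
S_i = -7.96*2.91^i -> [-7.96, -23.16, -67.41, -196.15, -570.8]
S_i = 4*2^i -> [4, 8, 16, 32, 64]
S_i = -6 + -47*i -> [-6, -53, -100, -147, -194]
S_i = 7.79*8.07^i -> [7.79, 62.87, 507.32, 4094.1, 33039.36]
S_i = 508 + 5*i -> [508, 513, 518, 523, 528]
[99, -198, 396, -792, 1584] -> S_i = 99*-2^i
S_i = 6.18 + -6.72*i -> [6.18, -0.54, -7.26, -13.98, -20.7]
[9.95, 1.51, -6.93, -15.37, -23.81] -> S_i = 9.95 + -8.44*i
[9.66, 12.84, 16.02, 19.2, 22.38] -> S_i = 9.66 + 3.18*i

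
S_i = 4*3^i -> [4, 12, 36, 108, 324]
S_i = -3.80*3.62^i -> [-3.8, -13.76, -49.8, -180.26, -652.56]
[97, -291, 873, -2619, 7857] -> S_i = 97*-3^i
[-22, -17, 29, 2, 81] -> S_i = Random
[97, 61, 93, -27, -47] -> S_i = Random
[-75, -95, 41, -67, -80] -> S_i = Random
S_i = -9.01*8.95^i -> [-9.01, -80.64, -721.72, -6459.43, -57811.86]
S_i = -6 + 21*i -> [-6, 15, 36, 57, 78]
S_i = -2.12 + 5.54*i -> [-2.12, 3.42, 8.96, 14.5, 20.04]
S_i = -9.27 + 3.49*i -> [-9.27, -5.78, -2.29, 1.2, 4.69]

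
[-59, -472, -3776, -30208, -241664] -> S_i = -59*8^i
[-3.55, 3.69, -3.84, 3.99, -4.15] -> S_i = -3.55*(-1.04)^i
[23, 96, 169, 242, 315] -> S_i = 23 + 73*i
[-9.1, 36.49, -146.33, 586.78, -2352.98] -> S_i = -9.10*(-4.01)^i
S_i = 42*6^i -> [42, 252, 1512, 9072, 54432]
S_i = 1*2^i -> [1, 2, 4, 8, 16]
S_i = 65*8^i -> [65, 520, 4160, 33280, 266240]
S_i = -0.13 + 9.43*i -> [-0.13, 9.3, 18.73, 28.16, 37.59]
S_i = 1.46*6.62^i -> [1.46, 9.67, 63.98, 423.57, 2804.04]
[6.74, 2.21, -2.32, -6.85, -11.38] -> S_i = 6.74 + -4.53*i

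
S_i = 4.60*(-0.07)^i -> [4.6, -0.32, 0.02, -0.0, 0.0]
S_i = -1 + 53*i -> [-1, 52, 105, 158, 211]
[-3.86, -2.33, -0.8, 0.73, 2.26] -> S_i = -3.86 + 1.53*i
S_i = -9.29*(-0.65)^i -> [-9.29, 6.04, -3.93, 2.55, -1.66]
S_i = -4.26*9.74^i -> [-4.26, -41.49, -404.14, -3936.28, -38339.41]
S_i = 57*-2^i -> [57, -114, 228, -456, 912]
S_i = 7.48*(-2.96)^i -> [7.48, -22.14, 65.54, -193.99, 574.21]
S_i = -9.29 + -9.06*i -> [-9.29, -18.35, -27.41, -36.47, -45.53]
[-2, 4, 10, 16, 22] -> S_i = -2 + 6*i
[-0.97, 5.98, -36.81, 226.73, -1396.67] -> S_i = -0.97*(-6.16)^i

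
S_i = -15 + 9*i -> [-15, -6, 3, 12, 21]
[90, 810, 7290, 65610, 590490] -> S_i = 90*9^i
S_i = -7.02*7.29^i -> [-7.02, -51.18, -373.07, -2719.69, -19826.55]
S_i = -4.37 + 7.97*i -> [-4.37, 3.6, 11.57, 19.54, 27.51]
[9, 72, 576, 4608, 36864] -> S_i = 9*8^i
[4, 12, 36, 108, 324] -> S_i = 4*3^i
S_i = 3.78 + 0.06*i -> [3.78, 3.84, 3.9, 3.96, 4.02]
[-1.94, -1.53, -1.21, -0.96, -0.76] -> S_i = -1.94*0.79^i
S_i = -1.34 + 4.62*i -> [-1.34, 3.28, 7.9, 12.52, 17.14]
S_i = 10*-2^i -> [10, -20, 40, -80, 160]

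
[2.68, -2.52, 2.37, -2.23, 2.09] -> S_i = 2.68*(-0.94)^i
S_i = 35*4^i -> [35, 140, 560, 2240, 8960]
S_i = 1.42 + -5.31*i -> [1.42, -3.89, -9.2, -14.51, -19.82]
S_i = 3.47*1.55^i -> [3.47, 5.38, 8.34, 12.92, 20.03]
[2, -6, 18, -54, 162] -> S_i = 2*-3^i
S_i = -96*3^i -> [-96, -288, -864, -2592, -7776]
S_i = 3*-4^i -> [3, -12, 48, -192, 768]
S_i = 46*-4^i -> [46, -184, 736, -2944, 11776]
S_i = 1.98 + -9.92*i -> [1.98, -7.94, -17.86, -27.78, -37.7]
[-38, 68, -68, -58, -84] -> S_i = Random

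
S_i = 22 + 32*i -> [22, 54, 86, 118, 150]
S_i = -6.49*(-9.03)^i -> [-6.49, 58.6, -529.2, 4778.68, -43151.48]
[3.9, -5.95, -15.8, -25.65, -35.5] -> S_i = 3.90 + -9.85*i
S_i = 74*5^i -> [74, 370, 1850, 9250, 46250]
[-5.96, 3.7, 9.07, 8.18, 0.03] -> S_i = Random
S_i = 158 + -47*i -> [158, 111, 64, 17, -30]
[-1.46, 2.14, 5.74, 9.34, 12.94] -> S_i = -1.46 + 3.60*i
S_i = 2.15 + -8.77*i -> [2.15, -6.62, -15.39, -24.16, -32.93]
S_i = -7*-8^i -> [-7, 56, -448, 3584, -28672]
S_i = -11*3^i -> [-11, -33, -99, -297, -891]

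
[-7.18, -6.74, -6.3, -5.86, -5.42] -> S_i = -7.18 + 0.44*i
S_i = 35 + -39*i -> [35, -4, -43, -82, -121]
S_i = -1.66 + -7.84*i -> [-1.66, -9.5, -17.34, -25.18, -33.02]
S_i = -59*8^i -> [-59, -472, -3776, -30208, -241664]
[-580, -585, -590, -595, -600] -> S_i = -580 + -5*i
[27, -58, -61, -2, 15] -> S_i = Random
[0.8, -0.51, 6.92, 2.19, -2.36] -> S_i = Random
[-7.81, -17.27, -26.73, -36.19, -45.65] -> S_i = -7.81 + -9.46*i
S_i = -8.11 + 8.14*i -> [-8.11, 0.03, 8.17, 16.31, 24.45]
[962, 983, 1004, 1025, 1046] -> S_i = 962 + 21*i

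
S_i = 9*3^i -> [9, 27, 81, 243, 729]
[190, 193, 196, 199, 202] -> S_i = 190 + 3*i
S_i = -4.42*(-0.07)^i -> [-4.42, 0.31, -0.02, 0.0, -0.0]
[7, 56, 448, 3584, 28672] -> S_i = 7*8^i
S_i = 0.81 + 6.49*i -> [0.81, 7.3, 13.79, 20.28, 26.77]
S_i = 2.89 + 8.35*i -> [2.89, 11.24, 19.59, 27.94, 36.29]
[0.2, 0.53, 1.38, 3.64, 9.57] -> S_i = 0.20*2.63^i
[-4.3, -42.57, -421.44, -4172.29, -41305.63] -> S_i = -4.30*9.90^i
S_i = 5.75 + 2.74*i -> [5.75, 8.49, 11.23, 13.97, 16.71]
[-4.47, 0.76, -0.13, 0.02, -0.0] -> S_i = -4.47*(-0.17)^i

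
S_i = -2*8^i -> [-2, -16, -128, -1024, -8192]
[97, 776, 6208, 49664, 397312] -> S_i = 97*8^i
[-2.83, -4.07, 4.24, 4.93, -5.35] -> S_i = Random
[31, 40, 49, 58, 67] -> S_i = 31 + 9*i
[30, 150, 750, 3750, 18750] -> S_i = 30*5^i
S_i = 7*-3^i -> [7, -21, 63, -189, 567]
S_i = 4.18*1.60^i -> [4.18, 6.69, 10.7, 17.12, 27.39]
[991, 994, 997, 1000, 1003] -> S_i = 991 + 3*i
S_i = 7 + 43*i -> [7, 50, 93, 136, 179]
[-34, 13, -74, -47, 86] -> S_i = Random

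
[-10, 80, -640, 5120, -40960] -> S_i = -10*-8^i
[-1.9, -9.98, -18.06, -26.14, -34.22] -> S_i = -1.90 + -8.08*i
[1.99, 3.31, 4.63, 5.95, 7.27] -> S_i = 1.99 + 1.32*i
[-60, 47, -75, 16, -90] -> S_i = Random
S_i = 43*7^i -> [43, 301, 2107, 14749, 103243]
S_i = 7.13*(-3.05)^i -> [7.13, -21.75, 66.33, -202.3, 617.01]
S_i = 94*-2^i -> [94, -188, 376, -752, 1504]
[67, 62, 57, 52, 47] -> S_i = 67 + -5*i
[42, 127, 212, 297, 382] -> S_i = 42 + 85*i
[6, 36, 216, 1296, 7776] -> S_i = 6*6^i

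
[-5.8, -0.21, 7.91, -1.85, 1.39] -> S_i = Random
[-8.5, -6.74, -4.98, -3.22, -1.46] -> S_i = -8.50 + 1.76*i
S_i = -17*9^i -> [-17, -153, -1377, -12393, -111537]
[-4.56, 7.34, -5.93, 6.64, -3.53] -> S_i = Random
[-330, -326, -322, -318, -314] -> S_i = -330 + 4*i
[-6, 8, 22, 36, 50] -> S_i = -6 + 14*i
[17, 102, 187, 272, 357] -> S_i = 17 + 85*i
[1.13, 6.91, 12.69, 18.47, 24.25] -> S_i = 1.13 + 5.78*i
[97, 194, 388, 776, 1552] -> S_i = 97*2^i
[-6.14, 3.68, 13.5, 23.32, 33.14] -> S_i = -6.14 + 9.82*i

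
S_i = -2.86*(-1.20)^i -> [-2.86, 3.43, -4.12, 4.94, -5.93]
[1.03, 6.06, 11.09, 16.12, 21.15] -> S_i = 1.03 + 5.03*i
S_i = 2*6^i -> [2, 12, 72, 432, 2592]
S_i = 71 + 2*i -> [71, 73, 75, 77, 79]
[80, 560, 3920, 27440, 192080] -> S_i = 80*7^i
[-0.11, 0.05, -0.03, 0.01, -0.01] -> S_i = -0.11*(-0.49)^i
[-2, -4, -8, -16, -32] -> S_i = -2*2^i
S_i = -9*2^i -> [-9, -18, -36, -72, -144]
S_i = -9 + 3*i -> [-9, -6, -3, 0, 3]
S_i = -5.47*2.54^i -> [-5.47, -13.89, -35.29, -89.64, -227.68]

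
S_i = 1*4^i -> [1, 4, 16, 64, 256]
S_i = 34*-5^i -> [34, -170, 850, -4250, 21250]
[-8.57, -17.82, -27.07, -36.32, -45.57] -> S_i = -8.57 + -9.25*i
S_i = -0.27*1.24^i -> [-0.27, -0.33, -0.42, -0.51, -0.64]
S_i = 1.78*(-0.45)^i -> [1.78, -0.8, 0.36, -0.16, 0.07]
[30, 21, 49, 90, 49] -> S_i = Random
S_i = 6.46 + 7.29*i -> [6.46, 13.75, 21.04, 28.33, 35.62]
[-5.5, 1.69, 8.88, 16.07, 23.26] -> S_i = -5.50 + 7.19*i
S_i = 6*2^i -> [6, 12, 24, 48, 96]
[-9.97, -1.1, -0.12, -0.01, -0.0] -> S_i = -9.97*0.11^i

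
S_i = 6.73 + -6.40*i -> [6.73, 0.33, -6.07, -12.47, -18.87]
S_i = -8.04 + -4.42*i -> [-8.04, -12.46, -16.88, -21.3, -25.72]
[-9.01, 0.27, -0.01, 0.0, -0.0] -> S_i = -9.01*(-0.03)^i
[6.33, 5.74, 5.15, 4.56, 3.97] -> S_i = 6.33 + -0.59*i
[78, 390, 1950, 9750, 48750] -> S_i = 78*5^i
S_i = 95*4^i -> [95, 380, 1520, 6080, 24320]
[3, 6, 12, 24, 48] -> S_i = 3*2^i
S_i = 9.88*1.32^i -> [9.88, 13.04, 17.21, 22.72, 30.0]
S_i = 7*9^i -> [7, 63, 567, 5103, 45927]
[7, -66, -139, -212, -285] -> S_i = 7 + -73*i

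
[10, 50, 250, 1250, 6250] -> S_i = 10*5^i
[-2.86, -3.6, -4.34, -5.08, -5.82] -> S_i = -2.86 + -0.74*i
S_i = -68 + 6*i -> [-68, -62, -56, -50, -44]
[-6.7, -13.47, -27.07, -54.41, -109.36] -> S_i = -6.70*2.01^i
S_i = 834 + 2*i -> [834, 836, 838, 840, 842]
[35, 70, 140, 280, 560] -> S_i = 35*2^i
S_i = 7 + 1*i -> [7, 8, 9, 10, 11]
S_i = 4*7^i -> [4, 28, 196, 1372, 9604]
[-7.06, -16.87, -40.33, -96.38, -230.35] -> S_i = -7.06*2.39^i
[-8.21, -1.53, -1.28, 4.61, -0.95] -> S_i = Random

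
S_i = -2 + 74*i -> [-2, 72, 146, 220, 294]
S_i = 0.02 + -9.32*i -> [0.02, -9.3, -18.62, -27.94, -37.26]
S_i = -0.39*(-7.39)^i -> [-0.39, 2.88, -21.3, 157.4, -1163.17]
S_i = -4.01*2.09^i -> [-4.01, -8.38, -17.52, -36.61, -76.51]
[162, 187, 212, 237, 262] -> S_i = 162 + 25*i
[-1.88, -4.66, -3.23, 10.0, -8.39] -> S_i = Random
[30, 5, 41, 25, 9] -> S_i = Random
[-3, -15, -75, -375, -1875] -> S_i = -3*5^i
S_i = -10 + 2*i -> [-10, -8, -6, -4, -2]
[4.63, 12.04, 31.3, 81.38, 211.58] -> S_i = 4.63*2.60^i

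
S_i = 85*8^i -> [85, 680, 5440, 43520, 348160]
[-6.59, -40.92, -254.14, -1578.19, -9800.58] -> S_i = -6.59*6.21^i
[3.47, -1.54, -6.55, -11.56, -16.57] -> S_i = 3.47 + -5.01*i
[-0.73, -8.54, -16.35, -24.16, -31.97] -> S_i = -0.73 + -7.81*i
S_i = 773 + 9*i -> [773, 782, 791, 800, 809]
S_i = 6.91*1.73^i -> [6.91, 11.95, 20.68, 35.78, 61.9]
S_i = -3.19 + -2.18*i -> [-3.19, -5.37, -7.55, -9.73, -11.91]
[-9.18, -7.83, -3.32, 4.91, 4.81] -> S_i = Random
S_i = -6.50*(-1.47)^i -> [-6.5, 9.56, -14.05, 20.65, -30.35]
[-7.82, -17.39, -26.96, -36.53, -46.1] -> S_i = -7.82 + -9.57*i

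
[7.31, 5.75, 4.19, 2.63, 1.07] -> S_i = 7.31 + -1.56*i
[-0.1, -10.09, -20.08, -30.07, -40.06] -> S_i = -0.10 + -9.99*i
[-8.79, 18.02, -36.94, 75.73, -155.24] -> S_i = -8.79*(-2.05)^i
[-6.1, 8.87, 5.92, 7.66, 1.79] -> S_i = Random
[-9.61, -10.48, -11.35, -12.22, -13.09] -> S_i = -9.61 + -0.87*i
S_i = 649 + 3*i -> [649, 652, 655, 658, 661]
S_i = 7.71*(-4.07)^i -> [7.71, -31.38, 127.72, -519.8, 2115.59]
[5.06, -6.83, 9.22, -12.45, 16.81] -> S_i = 5.06*(-1.35)^i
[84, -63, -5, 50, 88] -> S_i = Random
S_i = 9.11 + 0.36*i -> [9.11, 9.47, 9.83, 10.19, 10.55]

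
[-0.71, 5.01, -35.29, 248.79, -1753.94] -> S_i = -0.71*(-7.05)^i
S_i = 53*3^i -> [53, 159, 477, 1431, 4293]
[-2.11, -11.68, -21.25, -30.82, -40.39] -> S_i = -2.11 + -9.57*i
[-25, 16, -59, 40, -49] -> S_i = Random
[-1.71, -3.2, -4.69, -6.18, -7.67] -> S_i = -1.71 + -1.49*i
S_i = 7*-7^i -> [7, -49, 343, -2401, 16807]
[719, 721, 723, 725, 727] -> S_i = 719 + 2*i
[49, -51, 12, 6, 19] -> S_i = Random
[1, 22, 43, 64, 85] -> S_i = 1 + 21*i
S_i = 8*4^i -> [8, 32, 128, 512, 2048]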